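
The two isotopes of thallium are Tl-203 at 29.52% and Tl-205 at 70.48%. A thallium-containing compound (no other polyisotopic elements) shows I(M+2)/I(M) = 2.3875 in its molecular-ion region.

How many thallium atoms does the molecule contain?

1

The M+2/M ratio from n Tl atoms is n · q/p = n · 0.7048/0.2952.
n = 2.3875 × 0.2952/0.7048 = 1.00 ≈ 1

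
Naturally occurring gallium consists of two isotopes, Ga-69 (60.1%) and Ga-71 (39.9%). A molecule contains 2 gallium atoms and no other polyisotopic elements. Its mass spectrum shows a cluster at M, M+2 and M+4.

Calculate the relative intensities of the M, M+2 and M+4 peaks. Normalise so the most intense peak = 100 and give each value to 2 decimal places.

75.31 : 100.00 : 33.19

The 2 Ga atoms are independent, so intensities follow the terms of (0.601 + 0.399)^2.
P(M) = 0.601^2 = 0.361201
P(M+2) = 2 × 0.601^1 × 0.399^1 = 0.479598
P(M+4) = 0.399^2 = 0.159201
The M+2 peak is largest (0.479598); scaling to 100 gives 75.31 : 100.00 : 33.19.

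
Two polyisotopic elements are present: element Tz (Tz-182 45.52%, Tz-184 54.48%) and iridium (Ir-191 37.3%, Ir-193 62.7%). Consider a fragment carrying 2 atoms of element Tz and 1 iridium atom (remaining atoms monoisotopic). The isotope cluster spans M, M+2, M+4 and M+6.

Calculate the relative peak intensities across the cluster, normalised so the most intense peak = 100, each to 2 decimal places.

Element Tz pattern (n=2): 0.20720704 : 0.49598592 : 0.29680704
Iridium pattern (n=1): 0.3730 : 0.6270
Convolve the two distributions (both contribute in 2-u steps):
  M: 0.20720704×0.3730 = 0.077288
  M+2: 0.20720704×0.6270 + 0.49598592×0.3730 = 0.314922
  M+4: 0.49598592×0.6270 + 0.29680704×0.3730 = 0.421692
  M+6: 0.29680704×0.6270 = 0.186098
Scale to base peak (0.421692) = 100: 18.33 : 74.68 : 100.00 : 44.13

18.33 : 74.68 : 100.00 : 44.13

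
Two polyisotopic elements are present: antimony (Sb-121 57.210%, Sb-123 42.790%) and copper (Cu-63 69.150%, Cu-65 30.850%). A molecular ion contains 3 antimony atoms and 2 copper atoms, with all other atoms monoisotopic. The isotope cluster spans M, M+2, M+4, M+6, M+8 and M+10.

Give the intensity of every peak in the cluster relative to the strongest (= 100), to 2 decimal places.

Antimony pattern (n=3): 0.18724742 : 0.42015297 : 0.3142518 : 0.07834781
Copper pattern (n=2): 0.47817225 : 0.4266555 : 0.09517225
Convolve the two distributions (both contribute in 2-u steps):
  M: 0.18724742×0.47817225 = 0.089537
  M+2: 0.18724742×0.4266555 + 0.42015297×0.47817225 = 0.280796
  M+4: 0.18724742×0.09517225 + 0.42015297×0.4266555 + 0.3142518×0.47817225 = 0.347348
  M+6: 0.42015297×0.09517225 + 0.3142518×0.4266555 + 0.07834781×0.47817225 = 0.211528
  M+8: 0.3142518×0.09517225 + 0.07834781×0.4266555 = 0.063336
  M+10: 0.07834781×0.09517225 = 0.007457
Scale to base peak (0.347348) = 100: 25.78 : 80.84 : 100.00 : 60.90 : 18.23 : 2.15

25.78 : 80.84 : 100.00 : 60.90 : 18.23 : 2.15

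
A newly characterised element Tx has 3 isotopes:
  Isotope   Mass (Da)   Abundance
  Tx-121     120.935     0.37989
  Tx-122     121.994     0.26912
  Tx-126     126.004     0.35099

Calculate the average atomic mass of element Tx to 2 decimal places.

Ar = Σ fᵢ·mᵢ = 0.37989 × 120.935 + 0.26912 × 121.994 + 0.35099 × 126.004
= 45.9420 + 32.8310 + 44.2261 = 122.9991 Da

123.00 Da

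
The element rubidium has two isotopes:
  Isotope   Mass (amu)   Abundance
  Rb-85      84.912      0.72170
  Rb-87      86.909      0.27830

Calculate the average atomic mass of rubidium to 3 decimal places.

85.468 amu

Ar = Σ fᵢ·mᵢ = 0.72170 × 84.912 + 0.27830 × 86.909
= 61.2810 + 24.1868 = 85.4678 amu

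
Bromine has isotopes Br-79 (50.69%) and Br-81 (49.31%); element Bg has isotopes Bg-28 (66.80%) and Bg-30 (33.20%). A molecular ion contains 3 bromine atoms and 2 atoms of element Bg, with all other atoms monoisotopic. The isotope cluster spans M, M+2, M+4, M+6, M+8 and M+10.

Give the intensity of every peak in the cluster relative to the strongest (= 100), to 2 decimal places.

16.70 : 65.35 : 100.00 : 74.55 : 27.00 : 3.80

Bromine pattern (n=3): 0.13024674 : 0.3801026 : 0.36975457 : 0.11989609
Element Bg pattern (n=2): 0.446224 : 0.443552 : 0.110224
Convolve the two distributions (both contribute in 2-u steps):
  M: 0.13024674×0.446224 = 0.058119
  M+2: 0.13024674×0.443552 + 0.3801026×0.446224 = 0.227382
  M+4: 0.13024674×0.110224 + 0.3801026×0.443552 + 0.36975457×0.446224 = 0.347945
  M+6: 0.3801026×0.110224 + 0.36975457×0.443552 + 0.11989609×0.446224 = 0.259402
  M+8: 0.36975457×0.110224 + 0.11989609×0.443552 = 0.093936
  M+10: 0.11989609×0.110224 = 0.013215
Scale to base peak (0.347945) = 100: 16.70 : 65.35 : 100.00 : 74.55 : 27.00 : 3.80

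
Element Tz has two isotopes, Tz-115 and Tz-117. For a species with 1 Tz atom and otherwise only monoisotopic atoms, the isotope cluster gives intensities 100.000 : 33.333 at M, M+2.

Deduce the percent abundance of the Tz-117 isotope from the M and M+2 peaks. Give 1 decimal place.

25.0%

Write p for the Tz-115 fraction. I(M+2)/I(M) = [C(1,1)·p^0·(1−p)] / p^1 = 1·(1−p)/p = 33.333/100.000 = 0.3333
(1−p)/p = 0.3333/1 = 0.3333  ⇒  p = 1/(1 + 0.3333) = 0.7500
Tz-115: 75.0%, Tz-117: 25.0%.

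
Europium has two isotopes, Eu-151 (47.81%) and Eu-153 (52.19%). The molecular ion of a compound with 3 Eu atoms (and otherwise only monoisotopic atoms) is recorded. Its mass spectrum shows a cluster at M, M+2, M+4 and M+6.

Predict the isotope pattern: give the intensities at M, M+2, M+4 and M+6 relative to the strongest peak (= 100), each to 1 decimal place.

The 3 Eu atoms are independent, so intensities follow the terms of (0.4781 + 0.5219)^3.
P(M) = 0.4781^3 = 0.109284
P(M+2) = 3 × 0.4781^2 × 0.5219^1 = 0.357887
P(M+4) = 3 × 0.4781^1 × 0.5219^2 = 0.390674
P(M+6) = 0.5219^3 = 0.142155
The M+4 peak is largest (0.390674); scaling to 100 gives 28.0 : 91.6 : 100.0 : 36.4.

28.0 : 91.6 : 100.0 : 36.4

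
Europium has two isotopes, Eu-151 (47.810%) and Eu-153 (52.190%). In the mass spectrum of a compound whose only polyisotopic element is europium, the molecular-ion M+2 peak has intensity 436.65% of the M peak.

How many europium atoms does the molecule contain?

4

For n independent Eu atoms, I(M+2)/I(M) = n · (abundance Eu-153) / (abundance Eu-151) = n · 0.52190/0.47810.
n = 4.3665 × 0.47810/0.52190 = 4.00 ≈ 4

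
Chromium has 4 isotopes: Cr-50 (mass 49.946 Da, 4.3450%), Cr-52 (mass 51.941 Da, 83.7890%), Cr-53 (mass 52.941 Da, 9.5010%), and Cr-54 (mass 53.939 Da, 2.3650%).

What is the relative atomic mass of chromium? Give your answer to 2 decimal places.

Weight each isotope mass by its fractional abundance: 0.043450 × 49.946 + 0.837890 × 51.941 + 0.095010 × 52.941 + 0.023650 × 53.939
= 2.1702 + 43.5208 + 5.0299 + 1.2757 = 51.9966 Da

52.00 Da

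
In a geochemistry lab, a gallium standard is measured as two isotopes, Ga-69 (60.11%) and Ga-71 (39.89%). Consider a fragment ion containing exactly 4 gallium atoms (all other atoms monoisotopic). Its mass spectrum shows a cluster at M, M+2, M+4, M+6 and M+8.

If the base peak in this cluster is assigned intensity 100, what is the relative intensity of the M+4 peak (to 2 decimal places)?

(0.6011 + 0.3989)^4 gives M 0.1306, M+2 0.3465, M+4 0.3450, M+6 0.1526, M+8 0.0253; the largest is M+2.
P(M+2) = C(4,1) × 0.6011^3 × 0.3989^1 = 4 × 0.21719018 × 0.3989 = 0.346549 (base)
P(M+4) = C(4,2) × 0.6011^2 × 0.3989^2 = 6 × 0.36132121 × 0.15912121 = 0.344963
Relative intensity = 0.344963 / 0.346549 × 100 = 99.54

99.54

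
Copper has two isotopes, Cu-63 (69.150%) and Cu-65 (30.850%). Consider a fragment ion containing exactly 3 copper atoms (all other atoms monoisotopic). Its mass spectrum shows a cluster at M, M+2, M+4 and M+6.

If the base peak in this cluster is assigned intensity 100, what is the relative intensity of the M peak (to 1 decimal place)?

74.7

Term probabilities: M 0.3307, M+2 0.4425, M+4 0.1974, M+6 0.0294. Base peak = M+2.
P(M+2) = C(3,1) × 0.69150^2 × 0.30850^1 = 3 × 0.47817225 × 0.3085 = 0.442548 (base)
P(M) = C(3,0) × 0.69150^3 × 0.30850^0 = 1 × 0.33065611 × 1.0000 = 0.330656
Relative intensity = 0.330656 / 0.442548 × 100 = 74.7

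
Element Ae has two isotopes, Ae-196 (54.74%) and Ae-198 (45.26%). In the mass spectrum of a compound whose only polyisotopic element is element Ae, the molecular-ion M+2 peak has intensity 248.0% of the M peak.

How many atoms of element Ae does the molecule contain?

3

For n independent Ae atoms, I(M+2)/I(M) = n · (abundance Ae-198) / (abundance Ae-196) = n · 0.4526/0.5474.
n = 2.480 × 0.5474/0.4526 = 3.00 ≈ 3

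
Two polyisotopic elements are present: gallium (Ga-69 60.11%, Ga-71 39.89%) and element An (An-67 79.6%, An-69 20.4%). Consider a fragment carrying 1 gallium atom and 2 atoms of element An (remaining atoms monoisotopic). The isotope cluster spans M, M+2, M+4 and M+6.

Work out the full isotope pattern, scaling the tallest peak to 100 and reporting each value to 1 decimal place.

85.0 : 100.0 : 34.5 : 3.7

Gallium pattern (n=1): 0.6011 : 0.3989
Element An pattern (n=2): 0.633616 : 0.324768 : 0.041616
Convolve the two distributions (both contribute in 2-u steps):
  M: 0.6011×0.633616 = 0.380867
  M+2: 0.6011×0.324768 + 0.3989×0.633616 = 0.447967
  M+4: 0.6011×0.041616 + 0.3989×0.324768 = 0.154565
  M+6: 0.3989×0.041616 = 0.016601
Scale to base peak (0.447967) = 100: 85.0 : 100.0 : 34.5 : 3.7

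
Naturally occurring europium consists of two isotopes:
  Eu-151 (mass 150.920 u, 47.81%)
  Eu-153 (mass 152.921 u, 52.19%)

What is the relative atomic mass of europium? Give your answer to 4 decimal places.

151.9643 u

Ar = Σ fᵢ·mᵢ = 0.4781 × 150.920 + 0.5219 × 152.921
= 72.15485 + 79.80947 = 151.96432 u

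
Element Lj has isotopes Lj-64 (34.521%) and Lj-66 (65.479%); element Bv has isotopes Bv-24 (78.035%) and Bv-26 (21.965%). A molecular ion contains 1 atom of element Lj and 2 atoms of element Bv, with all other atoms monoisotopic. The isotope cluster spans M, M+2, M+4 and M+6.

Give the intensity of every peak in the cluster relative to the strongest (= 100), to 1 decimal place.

40.7 : 100.0 : 46.6 : 6.1

Element Lj pattern (n=1): 0.34521 : 0.65479
Element Bv pattern (n=2): 0.60894612 : 0.34280775 : 0.04824612
Convolve the two distributions (both contribute in 2-u steps):
  M: 0.34521×0.60894612 = 0.210214
  M+2: 0.34521×0.34280775 + 0.65479×0.60894612 = 0.517072
  M+4: 0.34521×0.04824612 + 0.65479×0.34280775 = 0.241122
  M+6: 0.65479×0.04824612 = 0.031591
Scale to base peak (0.517072) = 100: 40.7 : 100.0 : 46.6 : 6.1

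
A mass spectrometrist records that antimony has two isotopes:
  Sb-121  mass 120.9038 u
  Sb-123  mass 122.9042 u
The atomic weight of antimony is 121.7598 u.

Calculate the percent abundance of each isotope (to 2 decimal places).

Writing the weighted mean with unknown fraction x of Sb-121:
120.9038·x + 122.9042·(1 − x) = 121.7598
(120.9038 − 122.9042)·x = 121.7598 − 122.9042
x = -1.1444 / -2.0004 = 0.57209 → 57.21% Sb-121, 42.79% Sb-123.

Sb-121: 57.21%, Sb-123: 42.79%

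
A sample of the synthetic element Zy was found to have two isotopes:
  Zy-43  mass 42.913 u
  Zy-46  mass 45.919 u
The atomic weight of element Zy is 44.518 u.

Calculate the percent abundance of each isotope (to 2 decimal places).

Let x be the fractional abundance of Zy-43; then Zy-46 has abundance 1 − x.
42.913·x + 45.919·(1 − x) = 44.518
(42.913 − 45.919)·x = 44.518 − 45.919
x = -1.401 / -3.006 = 0.46607 → 46.61% Zy-43, 53.39% Zy-46.

Zy-43: 46.61%, Zy-46: 53.39%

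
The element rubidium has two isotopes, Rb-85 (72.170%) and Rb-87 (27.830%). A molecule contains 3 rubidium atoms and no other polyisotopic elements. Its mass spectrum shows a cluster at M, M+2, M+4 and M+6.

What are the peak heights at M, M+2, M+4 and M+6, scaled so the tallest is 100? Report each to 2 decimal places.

86.44 : 100.00 : 38.56 : 4.96

Expanding (0.72170 + 0.27830)^3:
P(M) = 0.72170^3 = 0.375898
P(M+2) = 3 × 0.72170^2 × 0.27830^1 = 0.434858
P(M+4) = 3 × 0.72170^1 × 0.27830^2 = 0.167689
P(M+6) = 0.27830^3 = 0.021555
The M+2 peak is largest (0.434858); scaling to 100 gives 86.44 : 100.00 : 38.56 : 4.96.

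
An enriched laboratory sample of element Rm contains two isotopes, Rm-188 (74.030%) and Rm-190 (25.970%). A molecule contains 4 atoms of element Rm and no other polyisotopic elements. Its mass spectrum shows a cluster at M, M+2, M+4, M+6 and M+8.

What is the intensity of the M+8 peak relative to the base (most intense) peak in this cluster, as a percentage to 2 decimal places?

(0.74030 + 0.25970)^4 gives M 0.3004, M+2 0.4215, M+4 0.2218, M+6 0.0519, M+8 0.0045; the largest is M+2.
P(M+2) = C(4,1) × 0.74030^3 × 0.25970^1 = 4 × 0.40571704 × 0.2597 = 0.421459 (base)
P(M+8) = C(4,4) × 0.74030^0 × 0.25970^4 = 1 × 1.0000 × 0.00454871 = 0.004549
Relative intensity = 0.004549 / 0.421459 × 100 = 1.08

1.08%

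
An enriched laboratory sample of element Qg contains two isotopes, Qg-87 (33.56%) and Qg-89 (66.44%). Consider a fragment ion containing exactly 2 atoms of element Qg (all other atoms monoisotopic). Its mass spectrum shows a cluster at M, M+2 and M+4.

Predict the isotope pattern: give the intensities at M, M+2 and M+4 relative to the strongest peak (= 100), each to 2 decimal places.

Each Qg atom is independently Qg-87 (p = 0.3356) or Qg-89 (q = 0.6644); the cluster is the binomial expansion (p + q)^2.
P(M) = 0.3356^2 = 0.112627
P(M+2) = 2 × 0.3356^1 × 0.6644^1 = 0.445945
P(M+4) = 0.6644^2 = 0.441427
The M+2 peak is largest (0.445945); scaling to 100 gives 25.26 : 100.00 : 98.99.

25.26 : 100.00 : 98.99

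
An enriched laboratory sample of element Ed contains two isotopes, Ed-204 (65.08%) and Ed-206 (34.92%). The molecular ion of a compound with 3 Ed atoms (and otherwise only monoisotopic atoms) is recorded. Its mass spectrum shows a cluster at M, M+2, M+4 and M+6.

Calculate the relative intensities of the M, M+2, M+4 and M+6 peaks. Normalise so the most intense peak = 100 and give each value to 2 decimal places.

62.12 : 100.00 : 53.66 : 9.60

The 3 Ed atoms are independent, so intensities follow the terms of (0.6508 + 0.3492)^3.
P(M) = 0.6508^3 = 0.275640
P(M+2) = 3 × 0.6508^2 × 0.3492^1 = 0.443701
P(M+4) = 3 × 0.6508^1 × 0.3492^2 = 0.238077
P(M+6) = 0.3492^3 = 0.042582
The M+2 peak is largest (0.443701); scaling to 100 gives 62.12 : 100.00 : 53.66 : 9.60.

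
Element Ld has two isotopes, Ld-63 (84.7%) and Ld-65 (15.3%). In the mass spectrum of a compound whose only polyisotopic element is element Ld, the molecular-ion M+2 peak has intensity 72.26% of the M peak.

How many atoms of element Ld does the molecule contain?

The M+2/M ratio from n Ld atoms is n · q/p = n · 0.153/0.847.
n = 0.7226 × 0.847/0.153 = 4.00 ≈ 4

4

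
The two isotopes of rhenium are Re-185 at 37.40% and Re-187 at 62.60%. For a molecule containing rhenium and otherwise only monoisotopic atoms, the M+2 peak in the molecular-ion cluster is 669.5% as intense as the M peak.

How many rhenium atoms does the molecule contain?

The M+2/M ratio from n Re atoms is n · q/p = n · 0.6260/0.3740.
n = 6.695 × 0.3740/0.6260 = 4.00 ≈ 4

4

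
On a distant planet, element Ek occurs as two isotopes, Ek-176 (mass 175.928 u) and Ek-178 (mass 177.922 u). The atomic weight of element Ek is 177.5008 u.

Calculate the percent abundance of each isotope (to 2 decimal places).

Let x be the fractional abundance of Ek-176; then Ek-178 has abundance 1 − x.
175.928·x + 177.922·(1 − x) = 177.5008
(175.928 − 177.922)·x = 177.5008 − 177.922
x = -0.4212 / -1.994 = 0.21123 → 21.12% Ek-176, 78.88% Ek-178.

Ek-176: 21.12%, Ek-178: 78.88%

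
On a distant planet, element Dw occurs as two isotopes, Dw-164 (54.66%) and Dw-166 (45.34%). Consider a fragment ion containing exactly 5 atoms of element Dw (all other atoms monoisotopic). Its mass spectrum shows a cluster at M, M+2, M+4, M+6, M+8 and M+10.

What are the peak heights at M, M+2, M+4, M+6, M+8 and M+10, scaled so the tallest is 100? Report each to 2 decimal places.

Expanding (0.5466 + 0.4534)^5:
P(M) = 0.5466^5 = 0.048792
P(M+2) = 5 × 0.5466^4 × 0.4534^1 = 0.202362
P(M+4) = 10 × 0.5466^3 × 0.4534^2 = 0.335716
P(M+6) = 10 × 0.5466^2 × 0.4534^3 = 0.278473
P(M+8) = 5 × 0.5466^1 × 0.4534^4 = 0.115496
P(M+10) = 0.4534^5 = 0.019161
The M+4 peak is largest (0.335716); scaling to 100 gives 14.53 : 60.28 : 100.00 : 82.95 : 34.40 : 5.71.

14.53 : 60.28 : 100.00 : 82.95 : 34.40 : 5.71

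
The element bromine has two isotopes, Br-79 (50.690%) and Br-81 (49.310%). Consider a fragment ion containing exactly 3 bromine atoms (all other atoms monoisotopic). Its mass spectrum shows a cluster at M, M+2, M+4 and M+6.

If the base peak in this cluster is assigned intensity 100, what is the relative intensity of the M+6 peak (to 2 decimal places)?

31.54

Term probabilities: M 0.1302, M+2 0.3801, M+4 0.3698, M+6 0.1199. Base peak = M+2.
P(M+2) = C(3,1) × 0.50690^2 × 0.49310^1 = 3 × 0.25694761 × 0.4931 = 0.380103 (base)
P(M+6) = C(3,3) × 0.50690^0 × 0.49310^3 = 1 × 1.0000 × 0.11989609 = 0.119896
Relative intensity = 0.119896 / 0.380103 × 100 = 31.54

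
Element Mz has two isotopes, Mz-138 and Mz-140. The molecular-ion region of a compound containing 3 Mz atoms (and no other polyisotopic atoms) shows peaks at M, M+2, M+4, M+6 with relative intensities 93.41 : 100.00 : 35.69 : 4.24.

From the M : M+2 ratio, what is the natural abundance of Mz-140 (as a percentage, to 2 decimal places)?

If p is the fraction of Mz that is Mz-138, then I(M+2)/I(M) = [C(3,1)·p^2·(1−p)] / p^3 = 3·(1−p)/p = 100.00/93.41 = 1.0705
(1−p)/p = 1.0705/3 = 0.3568  ⇒  p = 1/(1 + 0.3568) = 0.7370
Mz-138: 73.70%, Mz-140: 26.30%.

26.30%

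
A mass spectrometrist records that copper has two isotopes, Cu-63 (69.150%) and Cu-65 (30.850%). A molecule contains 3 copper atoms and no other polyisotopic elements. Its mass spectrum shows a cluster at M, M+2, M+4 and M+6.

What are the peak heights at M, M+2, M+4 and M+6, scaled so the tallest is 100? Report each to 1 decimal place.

Expanding (0.69150 + 0.30850)^3:
P(M) = 0.69150^3 = 0.330656
P(M+2) = 3 × 0.69150^2 × 0.30850^1 = 0.442548
P(M+4) = 3 × 0.69150^1 × 0.30850^2 = 0.197435
P(M+6) = 0.30850^3 = 0.029361
The M+2 peak is largest (0.442548); scaling to 100 gives 74.7 : 100.0 : 44.6 : 6.6.

74.7 : 100.0 : 44.6 : 6.6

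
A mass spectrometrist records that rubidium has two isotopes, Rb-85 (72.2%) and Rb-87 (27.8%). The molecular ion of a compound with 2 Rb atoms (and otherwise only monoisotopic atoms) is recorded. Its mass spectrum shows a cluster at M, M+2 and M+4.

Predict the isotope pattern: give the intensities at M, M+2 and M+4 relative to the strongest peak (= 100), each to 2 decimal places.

Expanding (0.722 + 0.278)^2:
P(M) = 0.722^2 = 0.521284
P(M+2) = 2 × 0.722^1 × 0.278^1 = 0.401432
P(M+4) = 0.278^2 = 0.077284
The M peak is largest (0.521284); scaling to 100 gives 100.00 : 77.01 : 14.83.

100.00 : 77.01 : 14.83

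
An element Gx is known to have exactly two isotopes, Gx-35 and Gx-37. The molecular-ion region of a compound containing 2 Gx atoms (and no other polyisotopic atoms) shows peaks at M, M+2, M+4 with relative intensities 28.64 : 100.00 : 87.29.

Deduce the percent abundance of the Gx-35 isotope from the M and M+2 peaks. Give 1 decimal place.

36.4%

Let p = fractional abundance of Gx-35. I(M+2)/I(M) = [C(2,1)·p^1·(1−p)] / p^2 = 2·(1−p)/p = 100.00/28.64 = 3.4916
(1−p)/p = 3.4916/2 = 1.7458  ⇒  p = 1/(1 + 1.7458) = 0.3642
Gx-35: 36.4%, Gx-37: 63.6%.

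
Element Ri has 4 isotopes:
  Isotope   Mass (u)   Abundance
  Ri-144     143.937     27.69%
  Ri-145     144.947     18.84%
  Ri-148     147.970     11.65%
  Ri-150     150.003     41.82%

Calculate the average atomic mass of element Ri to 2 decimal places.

147.13 u

The abundance-weighted mean is 0.2769 × 143.937 + 0.1884 × 144.947 + 0.1165 × 147.970 + 0.4182 × 150.003
= 39.8562 + 27.3080 + 17.2385 + 62.7313 = 147.1340 u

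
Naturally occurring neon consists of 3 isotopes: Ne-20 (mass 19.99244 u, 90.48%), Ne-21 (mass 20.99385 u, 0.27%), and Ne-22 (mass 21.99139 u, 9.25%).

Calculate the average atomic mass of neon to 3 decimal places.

The abundance-weighted mean is 0.9048 × 19.99244 + 0.0027 × 20.99385 + 0.0925 × 21.99139
= 18.089160 + 0.056683 + 2.034204 = 20.180047 u

20.180 u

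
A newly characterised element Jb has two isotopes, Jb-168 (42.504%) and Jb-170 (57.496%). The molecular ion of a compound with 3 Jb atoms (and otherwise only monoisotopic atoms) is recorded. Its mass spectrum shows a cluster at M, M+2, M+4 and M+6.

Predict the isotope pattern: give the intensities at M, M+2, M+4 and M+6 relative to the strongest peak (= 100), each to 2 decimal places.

Each Jb atom is independently Jb-168 (p = 0.42504) or Jb-170 (q = 0.57496); the cluster is the binomial expansion (p + q)^3.
P(M) = 0.42504^3 = 0.076787
P(M+2) = 3 × 0.42504^2 × 0.57496^1 = 0.311615
P(M+4) = 3 × 0.42504^1 × 0.57496^2 = 0.421528
P(M+6) = 0.57496^3 = 0.190070
The M+4 peak is largest (0.421528); scaling to 100 gives 18.22 : 73.93 : 100.00 : 45.09.

18.22 : 73.93 : 100.00 : 45.09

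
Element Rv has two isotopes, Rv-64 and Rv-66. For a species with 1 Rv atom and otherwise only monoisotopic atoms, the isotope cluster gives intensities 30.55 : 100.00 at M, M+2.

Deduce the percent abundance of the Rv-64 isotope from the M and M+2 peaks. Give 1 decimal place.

23.4%

If p is the fraction of Rv that is Rv-64, then I(M+2)/I(M) = [C(1,1)·p^0·(1−p)] / p^1 = 1·(1−p)/p = 100.00/30.55 = 3.2733
(1−p)/p = 3.2733/1 = 3.2733  ⇒  p = 1/(1 + 3.2733) = 0.2340
Rv-64: 23.4%, Rv-66: 76.6%.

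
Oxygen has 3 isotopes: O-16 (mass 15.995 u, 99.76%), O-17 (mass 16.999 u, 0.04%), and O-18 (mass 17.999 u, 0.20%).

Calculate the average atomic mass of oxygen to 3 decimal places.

15.999 u

The abundance-weighted mean is 0.9976 × 15.995 + 0.0004 × 16.999 + 0.0020 × 17.999
= 15.9566 + 0.0068 + 0.0360 = 15.9994 u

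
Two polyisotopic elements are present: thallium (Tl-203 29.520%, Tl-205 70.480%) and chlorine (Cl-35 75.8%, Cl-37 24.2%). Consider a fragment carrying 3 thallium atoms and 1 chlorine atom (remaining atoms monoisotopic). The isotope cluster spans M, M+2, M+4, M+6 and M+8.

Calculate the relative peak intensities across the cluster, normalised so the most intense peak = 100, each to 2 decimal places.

5.16 : 38.59 : 100.00 : 98.36 : 22.41

Thallium pattern (n=3): 0.02572463 : 0.18425524 : 0.43991564 : 0.35010449
Chlorine pattern (n=1): 0.7580 : 0.2420
Convolve the two distributions (both contribute in 2-u steps):
  M: 0.02572463×0.7580 = 0.019499
  M+2: 0.02572463×0.2420 + 0.18425524×0.7580 = 0.145891
  M+4: 0.18425524×0.2420 + 0.43991564×0.7580 = 0.378046
  M+6: 0.43991564×0.2420 + 0.35010449×0.7580 = 0.371839
  M+8: 0.35010449×0.2420 = 0.084725
Scale to base peak (0.378046) = 100: 5.16 : 38.59 : 100.00 : 98.36 : 22.41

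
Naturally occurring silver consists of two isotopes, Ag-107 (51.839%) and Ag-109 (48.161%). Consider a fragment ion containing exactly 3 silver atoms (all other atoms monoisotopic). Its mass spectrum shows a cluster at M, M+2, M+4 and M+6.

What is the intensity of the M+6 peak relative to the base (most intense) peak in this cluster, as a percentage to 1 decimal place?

28.8%

Term probabilities: M 0.1393, M+2 0.3883, M+4 0.3607, M+6 0.1117. Base peak = M+2.
P(M+2) = C(3,1) × 0.51839^2 × 0.48161^1 = 3 × 0.26872819 × 0.48161 = 0.388267 (base)
P(M+6) = C(3,3) × 0.51839^0 × 0.48161^3 = 1 × 1.0000 × 0.11170857 = 0.111709
Relative intensity = 0.111709 / 0.388267 × 100 = 28.8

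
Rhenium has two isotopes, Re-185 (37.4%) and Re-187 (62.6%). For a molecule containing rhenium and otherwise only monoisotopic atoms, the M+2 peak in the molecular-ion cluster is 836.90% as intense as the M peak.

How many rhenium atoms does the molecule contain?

The M+2/M ratio from n Re atoms is n · q/p = n · 0.626/0.374.
n = 8.3690 × 0.374/0.626 = 5.00 ≈ 5

5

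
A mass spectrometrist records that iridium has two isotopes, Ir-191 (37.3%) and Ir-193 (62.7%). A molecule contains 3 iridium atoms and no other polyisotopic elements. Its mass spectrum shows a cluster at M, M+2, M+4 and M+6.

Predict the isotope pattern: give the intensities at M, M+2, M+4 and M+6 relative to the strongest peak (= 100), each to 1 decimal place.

11.8 : 59.5 : 100.0 : 56.0

The 3 Ir atoms are independent, so intensities follow the terms of (0.373 + 0.627)^3.
P(M) = 0.373^3 = 0.051895
P(M+2) = 3 × 0.373^2 × 0.627^1 = 0.261702
P(M+4) = 3 × 0.373^1 × 0.627^2 = 0.439911
P(M+6) = 0.627^3 = 0.246492
The M+4 peak is largest (0.439911); scaling to 100 gives 11.8 : 59.5 : 100.0 : 56.0.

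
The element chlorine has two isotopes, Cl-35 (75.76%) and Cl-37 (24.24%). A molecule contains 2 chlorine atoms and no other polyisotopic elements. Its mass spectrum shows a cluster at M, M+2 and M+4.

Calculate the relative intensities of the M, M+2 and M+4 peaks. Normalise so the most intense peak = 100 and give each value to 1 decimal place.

Expanding (0.7576 + 0.2424)^2:
P(M) = 0.7576^2 = 0.573958
P(M+2) = 2 × 0.7576^1 × 0.2424^1 = 0.367284
P(M+4) = 0.2424^2 = 0.058758
The M peak is largest (0.573958); scaling to 100 gives 100.0 : 64.0 : 10.2.

100.0 : 64.0 : 10.2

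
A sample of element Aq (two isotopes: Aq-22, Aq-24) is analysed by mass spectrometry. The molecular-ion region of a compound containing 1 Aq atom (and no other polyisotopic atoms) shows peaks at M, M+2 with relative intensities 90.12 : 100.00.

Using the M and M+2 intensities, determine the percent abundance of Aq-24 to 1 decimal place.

If p is the fraction of Aq that is Aq-22, then I(M+2)/I(M) = [C(1,1)·p^0·(1−p)] / p^1 = 1·(1−p)/p = 100.00/90.12 = 1.1096
(1−p)/p = 1.1096/1 = 1.1096  ⇒  p = 1/(1 + 1.1096) = 0.4740
Aq-22: 47.4%, Aq-24: 52.6%.

52.6%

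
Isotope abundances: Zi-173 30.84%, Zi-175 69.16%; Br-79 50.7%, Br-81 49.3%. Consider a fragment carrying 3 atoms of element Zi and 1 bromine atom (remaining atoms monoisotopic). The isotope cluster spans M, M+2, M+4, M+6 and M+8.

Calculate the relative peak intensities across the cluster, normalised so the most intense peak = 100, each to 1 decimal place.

Element Zi pattern (n=3): 0.0293321 : 0.19733539 : 0.44253293 : 0.33079958
Bromine pattern (n=1): 0.5070 : 0.4930
Convolve the two distributions (both contribute in 2-u steps):
  M: 0.0293321×0.5070 = 0.014871
  M+2: 0.0293321×0.4930 + 0.19733539×0.5070 = 0.114510
  M+4: 0.19733539×0.4930 + 0.44253293×0.5070 = 0.321651
  M+6: 0.44253293×0.4930 + 0.33079958×0.5070 = 0.385884
  M+8: 0.33079958×0.4930 = 0.163084
Scale to base peak (0.385884) = 100: 3.9 : 29.7 : 83.4 : 100.0 : 42.3

3.9 : 29.7 : 83.4 : 100.0 : 42.3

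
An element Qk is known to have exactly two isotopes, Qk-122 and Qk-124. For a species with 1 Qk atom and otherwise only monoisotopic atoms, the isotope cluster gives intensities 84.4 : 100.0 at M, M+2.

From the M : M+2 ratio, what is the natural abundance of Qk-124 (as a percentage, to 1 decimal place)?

54.2%

Write p for the Qk-122 fraction. I(M+2)/I(M) = [C(1,1)·p^0·(1−p)] / p^1 = 1·(1−p)/p = 100.0/84.4 = 1.1848
(1−p)/p = 1.1848/1 = 1.1848  ⇒  p = 1/(1 + 1.1848) = 0.4577
Qk-122: 45.8%, Qk-124: 54.2%.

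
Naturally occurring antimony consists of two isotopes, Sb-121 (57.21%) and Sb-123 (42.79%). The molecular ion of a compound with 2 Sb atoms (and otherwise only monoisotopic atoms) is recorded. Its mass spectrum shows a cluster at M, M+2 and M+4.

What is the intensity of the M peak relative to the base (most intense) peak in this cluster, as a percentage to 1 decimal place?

Binomial terms of (0.5721 + 0.4279)^2: M 0.3273, M+2 0.4896, M+4 0.1831 → M+2 is the base peak.
P(M+2) = C(2,1) × 0.5721^1 × 0.4279^1 = 2 × 0.5721 × 0.4279 = 0.489603 (base)
P(M) = C(2,0) × 0.5721^2 × 0.4279^0 = 1 × 0.32729841 × 1.0000 = 0.327298
Relative intensity = 0.327298 / 0.489603 × 100 = 66.8

66.8%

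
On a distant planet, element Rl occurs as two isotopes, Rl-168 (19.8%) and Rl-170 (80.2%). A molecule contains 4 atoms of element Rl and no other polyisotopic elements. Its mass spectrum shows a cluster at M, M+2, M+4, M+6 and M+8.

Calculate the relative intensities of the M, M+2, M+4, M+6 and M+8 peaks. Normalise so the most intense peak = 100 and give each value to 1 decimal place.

0.4 : 6.0 : 36.6 : 98.8 : 100.0

The 4 Rl atoms are independent, so intensities follow the terms of (0.198 + 0.802)^4.
P(M) = 0.198^4 = 0.001537
P(M+2) = 4 × 0.198^3 × 0.802^1 = 0.024902
P(M+4) = 6 × 0.198^2 × 0.802^2 = 0.151297
P(M+6) = 4 × 0.198^1 × 0.802^3 = 0.408553
P(M+8) = 0.802^4 = 0.413711
The M+8 peak is largest (0.413711); scaling to 100 gives 0.4 : 6.0 : 36.6 : 98.8 : 100.0.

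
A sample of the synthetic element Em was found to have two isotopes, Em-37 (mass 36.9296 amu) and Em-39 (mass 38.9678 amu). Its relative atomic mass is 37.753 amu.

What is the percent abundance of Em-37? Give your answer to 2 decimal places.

59.60%

Let x be the fractional abundance of Em-37; then Em-39 has abundance 1 − x.
36.9296·x + 38.9678·(1 − x) = 37.753
(36.9296 − 38.9678)·x = 37.753 − 38.9678
x = -1.2148 / -2.0382 = 0.59602 → 59.60% Em-37, 40.40% Em-39.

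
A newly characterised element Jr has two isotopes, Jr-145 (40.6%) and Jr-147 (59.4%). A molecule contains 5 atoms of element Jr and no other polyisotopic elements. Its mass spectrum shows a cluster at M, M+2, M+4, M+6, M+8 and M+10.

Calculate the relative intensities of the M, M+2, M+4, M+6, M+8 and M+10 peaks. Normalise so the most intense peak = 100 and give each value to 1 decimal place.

3.2 : 23.4 : 68.4 : 100.0 : 73.2 : 21.4

Expanding (0.406 + 0.594)^5:
P(M) = 0.406^5 = 0.011031
P(M+2) = 5 × 0.406^4 × 0.594^1 = 0.080698
P(M+4) = 10 × 0.406^3 × 0.594^2 = 0.236130
P(M+6) = 10 × 0.406^2 × 0.594^3 = 0.345471
P(M+8) = 5 × 0.406^1 × 0.594^4 = 0.252721
P(M+10) = 0.594^5 = 0.073949
The M+6 peak is largest (0.345471); scaling to 100 gives 3.2 : 23.4 : 68.4 : 100.0 : 73.2 : 21.4.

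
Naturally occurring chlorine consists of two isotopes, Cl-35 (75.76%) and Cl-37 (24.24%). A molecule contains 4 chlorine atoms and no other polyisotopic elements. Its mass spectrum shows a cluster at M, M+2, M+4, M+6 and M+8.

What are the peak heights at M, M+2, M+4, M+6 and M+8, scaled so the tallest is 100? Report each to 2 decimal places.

Expanding (0.7576 + 0.2424)^4:
P(M) = 0.7576^4 = 0.329428
P(M+2) = 4 × 0.7576^3 × 0.2424^1 = 0.421612
P(M+4) = 6 × 0.7576^2 × 0.2424^2 = 0.202347
P(M+6) = 4 × 0.7576^1 × 0.2424^3 = 0.043162
P(M+8) = 0.2424^4 = 0.003452
The M+2 peak is largest (0.421612); scaling to 100 gives 78.14 : 100.00 : 47.99 : 10.24 : 0.82.

78.14 : 100.00 : 47.99 : 10.24 : 0.82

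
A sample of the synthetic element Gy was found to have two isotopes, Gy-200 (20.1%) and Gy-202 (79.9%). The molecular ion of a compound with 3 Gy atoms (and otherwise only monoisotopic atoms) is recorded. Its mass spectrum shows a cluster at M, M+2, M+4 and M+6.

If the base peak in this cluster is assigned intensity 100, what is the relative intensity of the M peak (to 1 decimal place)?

1.6

Term probabilities: M 0.0081, M+2 0.0968, M+4 0.3850, M+6 0.5101. Base peak = M+6.
P(M+6) = C(3,3) × 0.201^0 × 0.799^3 = 1 × 1.0000 × 0.5100824 = 0.510082 (base)
P(M) = C(3,0) × 0.201^3 × 0.799^0 = 1 × 0.0081206 × 1.0000 = 0.008121
Relative intensity = 0.008121 / 0.510082 × 100 = 1.6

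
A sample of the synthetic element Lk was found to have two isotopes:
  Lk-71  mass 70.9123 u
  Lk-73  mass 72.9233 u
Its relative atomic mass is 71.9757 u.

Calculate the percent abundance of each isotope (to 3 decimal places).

Lk-71: 47.121%, Lk-73: 52.879%

Writing the weighted mean with unknown fraction x of Lk-71:
70.9123·x + 72.9233·(1 − x) = 71.9757
(70.9123 − 72.9233)·x = 71.9757 − 72.9233
x = -0.9476 / -2.0110 = 0.47121 → 47.121% Lk-71, 52.879% Lk-73.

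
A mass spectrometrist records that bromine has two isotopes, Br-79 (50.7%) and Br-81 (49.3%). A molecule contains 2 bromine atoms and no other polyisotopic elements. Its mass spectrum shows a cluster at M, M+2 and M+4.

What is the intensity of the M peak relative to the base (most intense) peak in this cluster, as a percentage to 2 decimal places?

Binomial terms of (0.507 + 0.493)^2: M 0.2570, M+2 0.4999, M+4 0.2430 → M+2 is the base peak.
P(M+2) = C(2,1) × 0.507^1 × 0.493^1 = 2 × 0.5070 × 0.4930 = 0.499902 (base)
P(M) = C(2,0) × 0.507^2 × 0.493^0 = 1 × 0.257049 × 1.0000 = 0.257049
Relative intensity = 0.257049 / 0.499902 × 100 = 51.42

51.42%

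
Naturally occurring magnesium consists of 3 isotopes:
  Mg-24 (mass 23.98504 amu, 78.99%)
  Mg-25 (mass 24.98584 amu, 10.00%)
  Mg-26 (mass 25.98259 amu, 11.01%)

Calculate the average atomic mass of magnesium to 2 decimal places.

24.31 amu

The abundance-weighted mean is 0.7899 × 23.98504 + 0.1000 × 24.98584 + 0.1101 × 25.98259
= 18.945783 + 2.498584 + 2.860683 = 24.305050 amu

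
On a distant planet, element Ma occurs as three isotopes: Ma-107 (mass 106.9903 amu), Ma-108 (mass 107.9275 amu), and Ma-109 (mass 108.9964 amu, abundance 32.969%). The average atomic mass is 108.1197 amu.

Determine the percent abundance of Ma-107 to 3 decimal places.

The remaining 67.031% is split between Ma-107 (fraction x) and Ma-108 (fraction 0.67031 − x).
Substituting: 106.9903x + 107.9275(0.67031 − x) = 72.184676884
(106.9903 − 107.9275)x = -0.160205641  ⇒  x = 0.17094, y = 0.49937
Ma-107: 17.094%, Ma-108: 49.937%.

17.094%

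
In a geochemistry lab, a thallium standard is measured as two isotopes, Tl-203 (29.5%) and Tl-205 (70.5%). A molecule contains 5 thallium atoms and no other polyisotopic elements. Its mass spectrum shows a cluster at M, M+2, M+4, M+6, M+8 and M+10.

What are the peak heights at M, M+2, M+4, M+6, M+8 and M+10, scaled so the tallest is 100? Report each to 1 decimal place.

Each Tl atom is independently Tl-203 (p = 0.295) or Tl-205 (q = 0.705); the cluster is the binomial expansion (p + q)^5.
P(M) = 0.295^5 = 0.002234
P(M+2) = 5 × 0.295^4 × 0.705^1 = 0.026696
P(M+4) = 10 × 0.295^3 × 0.705^2 = 0.127598
P(M+6) = 10 × 0.295^2 × 0.705^3 = 0.304938
P(M+8) = 5 × 0.295^1 × 0.705^4 = 0.364375
P(M+10) = 0.705^5 = 0.174159
The M+8 peak is largest (0.364375); scaling to 100 gives 0.6 : 7.3 : 35.0 : 83.7 : 100.0 : 47.8.

0.6 : 7.3 : 35.0 : 83.7 : 100.0 : 47.8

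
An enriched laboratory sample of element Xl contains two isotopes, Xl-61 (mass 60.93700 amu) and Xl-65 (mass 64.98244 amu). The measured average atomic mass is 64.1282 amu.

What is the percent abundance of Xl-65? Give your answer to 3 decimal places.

78.884%

Writing the weighted mean with unknown fraction x of Xl-61:
60.93700·x + 64.98244·(1 − x) = 64.1282
(60.93700 − 64.98244)·x = 64.1282 − 64.98244
x = -0.85424 / -4.04544 = 0.21116 → 21.116% Xl-61, 78.884% Xl-65.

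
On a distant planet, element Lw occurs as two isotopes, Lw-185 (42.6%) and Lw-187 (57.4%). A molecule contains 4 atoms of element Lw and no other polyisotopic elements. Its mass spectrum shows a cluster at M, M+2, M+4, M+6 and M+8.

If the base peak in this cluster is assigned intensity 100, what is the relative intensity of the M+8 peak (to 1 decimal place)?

30.3

Binomial terms of (0.426 + 0.574)^4: M 0.0329, M+2 0.1775, M+4 0.3588, M+6 0.3223, M+8 0.1086 → M+4 is the base peak.
P(M+4) = C(4,2) × 0.426^2 × 0.574^2 = 6 × 0.181476 × 0.329476 = 0.358752 (base)
P(M+8) = C(4,4) × 0.426^0 × 0.574^4 = 1 × 1.0000 × 0.10855443 = 0.108554
Relative intensity = 0.108554 / 0.358752 × 100 = 30.3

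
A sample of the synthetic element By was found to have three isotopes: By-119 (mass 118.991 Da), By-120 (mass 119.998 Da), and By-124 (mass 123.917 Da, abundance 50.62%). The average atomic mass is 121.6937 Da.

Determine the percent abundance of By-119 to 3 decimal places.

28.610%

The remaining 49.38% is split between By-119 (fraction x) and By-120 (fraction 0.4938 − x).
Substituting: 118.991x + 119.998(0.4938 − x) = 58.9669146
(118.991 − 119.998)x = -0.2880978  ⇒  x = 0.28610, y = 0.20770
By-119: 28.610%, By-120: 20.770%.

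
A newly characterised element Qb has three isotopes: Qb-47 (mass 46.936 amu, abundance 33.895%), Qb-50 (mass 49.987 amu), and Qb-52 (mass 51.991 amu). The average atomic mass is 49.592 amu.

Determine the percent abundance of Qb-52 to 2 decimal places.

Let x and y be the fractions of Qb-50 and Qb-52. Then x + y = 1 − 0.33895 = 0.66105 and 49.987x + 51.991y = 49.592 − 0.33895×46.936 = 33.6830428.
Substituting: 49.987x + 51.991(0.66105 − x) = 33.6830428
(49.987 − 51.991)x = -0.68560775  ⇒  x = 0.34212, y = 0.31893
Qb-50: 34.21%, Qb-52: 31.89%.

31.89%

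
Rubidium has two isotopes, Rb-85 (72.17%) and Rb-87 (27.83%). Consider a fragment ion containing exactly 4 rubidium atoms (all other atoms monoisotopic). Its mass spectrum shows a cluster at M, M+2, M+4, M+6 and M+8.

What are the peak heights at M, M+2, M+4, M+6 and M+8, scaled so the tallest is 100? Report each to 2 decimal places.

64.83 : 100.00 : 57.84 : 14.87 : 1.43

Expanding (0.7217 + 0.2783)^4:
P(M) = 0.7217^4 = 0.271286
P(M+2) = 4 × 0.7217^3 × 0.2783^1 = 0.418450
P(M+4) = 6 × 0.7217^2 × 0.2783^2 = 0.242042
P(M+6) = 4 × 0.7217^1 × 0.2783^3 = 0.062224
P(M+8) = 0.2783^4 = 0.005999
The M+2 peak is largest (0.418450); scaling to 100 gives 64.83 : 100.00 : 57.84 : 14.87 : 1.43.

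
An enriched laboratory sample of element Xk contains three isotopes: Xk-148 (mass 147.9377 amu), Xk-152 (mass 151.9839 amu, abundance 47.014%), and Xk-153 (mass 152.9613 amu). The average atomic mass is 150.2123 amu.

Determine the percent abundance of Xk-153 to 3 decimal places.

Let x and y be the fractions of Xk-148 and Xk-153. Then x + y = 1 − 0.47014 = 0.52986 and 147.9377x + 152.9613y = 150.2123 − 0.47014×151.9839 = 78.758589254.
Substituting: 147.9377x + 152.9613(0.52986 − x) = 78.758589254
(147.9377 − 152.9613)x = -2.289485164  ⇒  x = 0.45575, y = 0.07411
Xk-148: 45.575%, Xk-153: 7.411%.

7.411%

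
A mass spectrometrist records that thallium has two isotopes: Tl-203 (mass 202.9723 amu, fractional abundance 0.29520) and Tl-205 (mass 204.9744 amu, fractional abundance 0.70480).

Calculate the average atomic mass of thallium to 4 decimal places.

The abundance-weighted mean is 0.29520 × 202.9723 + 0.70480 × 204.9744
= 59.91742 + 144.46596 = 204.38338 amu

204.3834 amu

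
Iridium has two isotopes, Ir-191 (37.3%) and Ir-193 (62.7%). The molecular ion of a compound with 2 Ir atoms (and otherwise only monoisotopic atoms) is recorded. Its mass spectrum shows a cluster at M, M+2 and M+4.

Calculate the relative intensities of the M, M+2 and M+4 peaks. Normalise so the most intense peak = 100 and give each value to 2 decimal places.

29.74 : 100.00 : 84.05

Expanding (0.373 + 0.627)^2:
P(M) = 0.373^2 = 0.139129
P(M+2) = 2 × 0.373^1 × 0.627^1 = 0.467742
P(M+4) = 0.627^2 = 0.393129
The M+2 peak is largest (0.467742); scaling to 100 gives 29.74 : 100.00 : 84.05.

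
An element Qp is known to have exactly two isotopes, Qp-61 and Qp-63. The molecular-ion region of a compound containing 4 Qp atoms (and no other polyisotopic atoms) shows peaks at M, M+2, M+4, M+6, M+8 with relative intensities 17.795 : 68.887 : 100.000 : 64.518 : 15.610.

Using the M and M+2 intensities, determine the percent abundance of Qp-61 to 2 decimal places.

50.82%

Write p for the Qp-61 fraction. I(M+2)/I(M) = [C(4,1)·p^3·(1−p)] / p^4 = 4·(1−p)/p = 68.887/17.795 = 3.8711
(1−p)/p = 3.8711/4 = 0.9678  ⇒  p = 1/(1 + 0.9678) = 0.5082
Qp-61: 50.82%, Qp-63: 49.18%.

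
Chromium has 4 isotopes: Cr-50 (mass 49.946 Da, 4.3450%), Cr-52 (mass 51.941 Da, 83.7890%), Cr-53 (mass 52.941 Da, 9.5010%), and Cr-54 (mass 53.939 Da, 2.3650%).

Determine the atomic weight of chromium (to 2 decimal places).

52.00 Da

Ar = Σ fᵢ·mᵢ = 0.043450 × 49.946 + 0.837890 × 51.941 + 0.095010 × 52.941 + 0.023650 × 53.939
= 2.1702 + 43.5208 + 5.0299 + 1.2757 = 51.9966 Da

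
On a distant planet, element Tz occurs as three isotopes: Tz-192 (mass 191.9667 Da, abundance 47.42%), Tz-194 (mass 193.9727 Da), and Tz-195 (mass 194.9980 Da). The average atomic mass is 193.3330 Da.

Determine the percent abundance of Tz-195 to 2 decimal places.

The remaining 52.58% is split between Tz-194 (fraction x) and Tz-195 (fraction 0.5258 − x).
Substituting: 193.9727x + 194.9980(0.5258 − x) = 102.30239086
(193.9727 − 194.9980)x = -0.22755754  ⇒  x = 0.22194, y = 0.30386
Tz-194: 22.19%, Tz-195: 30.39%.

30.39%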